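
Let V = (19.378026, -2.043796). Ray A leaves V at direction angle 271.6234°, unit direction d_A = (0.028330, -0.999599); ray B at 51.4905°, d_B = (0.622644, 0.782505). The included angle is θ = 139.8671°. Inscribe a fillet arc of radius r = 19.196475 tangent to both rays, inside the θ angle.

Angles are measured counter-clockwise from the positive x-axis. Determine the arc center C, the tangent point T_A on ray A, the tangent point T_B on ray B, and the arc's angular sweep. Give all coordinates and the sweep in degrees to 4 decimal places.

center=(38.7655,-8.5093) T_A=(19.5767,-9.0532) T_B=(23.7441,3.4433) sweep=40.1329

bisector direction at 341.5570° = (0.948639,-0.316362)
center distance |VC| = r/sin(θ/2) = 19.196475/sin(69.9335°) = 20.437103
C = V + |VC|·bis = (38.7655,-8.5093)
T_A = V + ((C−V)·d_A)·d_A = V + 7.0122·d_A = (19.5767,-9.0532)
T_B = V + ((C−V)·d_B)·d_B = V + 7.0122·d_B = (23.7441,3.4433)
sweep = 180° − θ = 40.1329°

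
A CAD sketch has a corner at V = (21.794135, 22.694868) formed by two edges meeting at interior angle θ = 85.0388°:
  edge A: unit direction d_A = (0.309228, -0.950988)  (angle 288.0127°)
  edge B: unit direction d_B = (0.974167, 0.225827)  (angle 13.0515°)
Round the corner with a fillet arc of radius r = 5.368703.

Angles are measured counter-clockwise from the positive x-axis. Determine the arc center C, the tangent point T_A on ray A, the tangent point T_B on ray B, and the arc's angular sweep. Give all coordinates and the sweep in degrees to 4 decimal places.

center=(28.7102,18.7871) T_A=(23.6046,17.1269) T_B=(27.4978,24.0171) sweep=94.9612

bisector direction at 330.5321° = (0.870631,-0.491936)
center distance |VC| = r/sin(θ/2) = 5.368703/sin(42.5194°) = 7.943751
C = V + |VC|·bis = (28.7102,18.7871)
T_A = V + ((C−V)·d_A)·d_A = V + 5.8549·d_A = (23.6046,17.1269)
T_B = V + ((C−V)·d_B)·d_B = V + 5.8549·d_B = (27.4978,24.0171)
sweep = 180° − θ = 94.9612°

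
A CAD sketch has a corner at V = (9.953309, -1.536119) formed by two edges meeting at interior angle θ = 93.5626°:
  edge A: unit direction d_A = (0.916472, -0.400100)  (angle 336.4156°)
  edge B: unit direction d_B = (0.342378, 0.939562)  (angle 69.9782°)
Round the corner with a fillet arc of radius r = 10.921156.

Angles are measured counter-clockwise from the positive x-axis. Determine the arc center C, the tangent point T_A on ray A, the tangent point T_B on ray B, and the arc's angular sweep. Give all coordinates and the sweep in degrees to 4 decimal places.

center=(23.7280,4.3668) T_A=(19.3585,-5.6421) T_B=(13.4669,8.1060) sweep=86.4374

bisector direction at 23.1969° = (0.919157,0.393892)
center distance |VC| = r/sin(θ/2) = 10.921156/sin(46.7813°) = 14.986248
C = V + |VC|·bis = (23.7280,4.3668)
T_A = V + ((C−V)·d_A)·d_A = V + 10.2624·d_A = (19.3585,-5.6421)
T_B = V + ((C−V)·d_B)·d_B = V + 10.2624·d_B = (13.4669,8.1060)
sweep = 180° − θ = 86.4374°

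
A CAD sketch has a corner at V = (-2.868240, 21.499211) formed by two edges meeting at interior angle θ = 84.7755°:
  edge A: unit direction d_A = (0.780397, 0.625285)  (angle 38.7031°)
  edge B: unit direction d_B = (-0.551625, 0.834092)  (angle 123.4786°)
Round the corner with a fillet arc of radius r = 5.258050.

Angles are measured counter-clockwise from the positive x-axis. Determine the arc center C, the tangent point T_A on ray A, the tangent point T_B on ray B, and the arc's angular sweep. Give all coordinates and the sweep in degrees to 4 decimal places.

bisector direction at 81.0909° = (0.154868,0.987935)
center distance |VC| = r/sin(θ/2) = 5.258050/sin(42.3877°) = 7.799589
C = V + |VC|·bis = (-1.6603,29.2047)
T_A = V + ((C−V)·d_A)·d_A = V + 5.7608·d_A = (1.6274,25.1013)
T_B = V + ((C−V)·d_B)·d_B = V + 5.7608·d_B = (-6.0460,26.3042)
sweep = 180° − θ = 95.2245°

center=(-1.6603,29.2047) T_A=(1.6274,25.1013) T_B=(-6.0460,26.3042) sweep=95.2245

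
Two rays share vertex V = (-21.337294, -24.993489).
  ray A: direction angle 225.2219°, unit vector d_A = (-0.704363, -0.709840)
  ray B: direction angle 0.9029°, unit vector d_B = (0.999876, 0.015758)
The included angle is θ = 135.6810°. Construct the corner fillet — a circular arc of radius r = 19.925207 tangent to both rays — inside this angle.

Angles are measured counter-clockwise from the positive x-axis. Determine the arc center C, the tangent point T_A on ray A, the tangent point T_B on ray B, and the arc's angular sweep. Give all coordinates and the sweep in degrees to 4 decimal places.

center=(-12.9094,-44.7883) T_A=(-27.0531,-30.7538) T_B=(-13.2234,-24.8656) sweep=44.3190

bisector direction at 293.0624° = (0.391733,-0.920079)
center distance |VC| = r/sin(θ/2) = 19.925207/sin(67.8405°) = 21.514309
C = V + |VC|·bis = (-12.9094,-44.7883)
T_A = V + ((C−V)·d_A)·d_A = V + 8.1149·d_A = (-27.0531,-30.7538)
T_B = V + ((C−V)·d_B)·d_B = V + 8.1149·d_B = (-13.2234,-24.8656)
sweep = 180° − θ = 44.3190°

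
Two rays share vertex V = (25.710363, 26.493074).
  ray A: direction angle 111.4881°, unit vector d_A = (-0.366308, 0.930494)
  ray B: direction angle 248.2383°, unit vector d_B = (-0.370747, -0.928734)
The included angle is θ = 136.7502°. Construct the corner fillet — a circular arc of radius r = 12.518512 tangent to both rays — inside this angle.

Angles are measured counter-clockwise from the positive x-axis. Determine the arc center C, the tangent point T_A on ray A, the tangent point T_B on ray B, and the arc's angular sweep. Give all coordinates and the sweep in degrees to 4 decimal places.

bisector direction at 179.8632° = (-0.999997,0.002388)
center distance |VC| = r/sin(θ/2) = 12.518512/sin(68.3751°) = 13.466320
C = V + |VC|·bis = (12.2441,26.5252)
T_A = V + ((C−V)·d_A)·d_A = V + 4.9627·d_A = (23.8925,31.1109)
T_B = V + ((C−V)·d_B)·d_B = V + 4.9627·d_B = (23.8704,21.8840)
sweep = 180° − θ = 43.2498°

center=(12.2441,26.5252) T_A=(23.8925,31.1109) T_B=(23.8704,21.8840) sweep=43.2498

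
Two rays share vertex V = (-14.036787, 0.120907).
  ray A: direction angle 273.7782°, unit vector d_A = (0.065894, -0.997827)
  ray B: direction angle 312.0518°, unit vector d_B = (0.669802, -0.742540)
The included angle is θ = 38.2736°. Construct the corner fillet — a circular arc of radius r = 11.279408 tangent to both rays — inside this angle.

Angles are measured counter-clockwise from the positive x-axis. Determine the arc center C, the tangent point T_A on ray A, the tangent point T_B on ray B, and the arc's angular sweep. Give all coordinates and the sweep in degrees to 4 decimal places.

bisector direction at 292.9150° = (0.389365,-0.921084)
center distance |VC| = r/sin(θ/2) = 11.279408/sin(19.1368°) = 34.406822
C = V + |VC|·bis = (-0.6400,-31.5706)
T_A = V + ((C−V)·d_A)·d_A = V + 32.5055·d_A = (-11.8949,-32.3139)
T_B = V + ((C−V)·d_B)·d_B = V + 32.5055·d_B = (7.7354,-24.0157)
sweep = 180° − θ = 141.7264°

center=(-0.6400,-31.5706) T_A=(-11.8949,-32.3139) T_B=(7.7354,-24.0157) sweep=141.7264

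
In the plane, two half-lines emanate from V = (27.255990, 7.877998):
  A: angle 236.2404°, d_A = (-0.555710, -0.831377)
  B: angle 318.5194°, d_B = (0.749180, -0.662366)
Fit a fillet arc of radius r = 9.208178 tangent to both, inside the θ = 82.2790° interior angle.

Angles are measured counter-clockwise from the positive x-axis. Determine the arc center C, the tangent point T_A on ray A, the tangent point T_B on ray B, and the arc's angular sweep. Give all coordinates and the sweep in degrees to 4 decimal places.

center=(29.0538,-6.0025) T_A=(21.3983,-0.8854) T_B=(35.1530,0.8961) sweep=97.7210

bisector direction at 277.3799° = (0.128448,-0.991716)
center distance |VC| = r/sin(θ/2) = 9.208178/sin(41.1395°) = 13.996433
C = V + |VC|·bis = (29.0538,-6.0025)
T_A = V + ((C−V)·d_A)·d_A = V + 10.5409·d_A = (21.3983,-0.8854)
T_B = V + ((C−V)·d_B)·d_B = V + 10.5409·d_B = (35.1530,0.8961)
sweep = 180° − θ = 97.7210°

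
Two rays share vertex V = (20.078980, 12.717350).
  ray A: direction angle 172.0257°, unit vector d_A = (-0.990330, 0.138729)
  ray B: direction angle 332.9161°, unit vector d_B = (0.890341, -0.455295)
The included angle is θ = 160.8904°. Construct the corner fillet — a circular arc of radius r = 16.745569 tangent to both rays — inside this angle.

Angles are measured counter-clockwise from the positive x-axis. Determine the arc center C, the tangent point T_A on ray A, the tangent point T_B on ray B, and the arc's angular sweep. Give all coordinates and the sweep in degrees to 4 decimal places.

bisector direction at 252.4709° = (-0.301190,-0.953564)
center distance |VC| = r/sin(θ/2) = 16.745569/sin(80.4452°) = 16.981143
C = V + |VC|·bis = (14.9644,-3.4753)
T_A = V + ((C−V)·d_A)·d_A = V + 2.8187·d_A = (17.2875,13.1084)
T_B = V + ((C−V)·d_B)·d_B = V + 2.8187·d_B = (22.5886,11.4340)
sweep = 180° − θ = 19.1096°

center=(14.9644,-3.4753) T_A=(17.2875,13.1084) T_B=(22.5886,11.4340) sweep=19.1096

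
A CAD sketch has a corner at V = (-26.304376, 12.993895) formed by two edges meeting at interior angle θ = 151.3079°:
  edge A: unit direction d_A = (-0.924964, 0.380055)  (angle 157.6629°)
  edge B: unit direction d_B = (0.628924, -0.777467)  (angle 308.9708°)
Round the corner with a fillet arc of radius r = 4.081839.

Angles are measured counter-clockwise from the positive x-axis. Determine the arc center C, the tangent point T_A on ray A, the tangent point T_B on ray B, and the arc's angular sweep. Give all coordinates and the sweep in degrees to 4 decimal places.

bisector direction at 233.3169° = (-0.597389,-0.801951)
center distance |VC| = r/sin(θ/2) = 4.081839/sin(75.6539°) = 4.213220
C = V + |VC|·bis = (-28.8213,9.6151)
T_A = V + ((C−V)·d_A)·d_A = V + 1.0439·d_A = (-27.2700,13.3907)
T_B = V + ((C−V)·d_B)·d_B = V + 1.0439·d_B = (-25.6478,12.1823)
sweep = 180° − θ = 28.6921°

center=(-28.8213,9.6151) T_A=(-27.2700,13.3907) T_B=(-25.6478,12.1823) sweep=28.6921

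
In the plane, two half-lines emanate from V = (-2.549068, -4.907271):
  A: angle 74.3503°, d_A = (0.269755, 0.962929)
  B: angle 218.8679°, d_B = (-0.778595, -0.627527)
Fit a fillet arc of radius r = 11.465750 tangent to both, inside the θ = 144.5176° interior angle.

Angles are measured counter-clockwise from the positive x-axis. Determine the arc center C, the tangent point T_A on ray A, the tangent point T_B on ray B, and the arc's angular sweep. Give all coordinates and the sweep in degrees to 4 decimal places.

bisector direction at 146.6091° = (-0.834935,0.550348)
center distance |VC| = r/sin(θ/2) = 11.465750/sin(72.2588°) = 12.038258
C = V + |VC|·bis = (-12.6002,1.7180)
T_A = V + ((C−V)·d_A)·d_A = V + 3.6683·d_A = (-1.5595,-1.3750)
T_B = V + ((C−V)·d_B)·d_B = V + 3.6683·d_B = (-5.4052,-7.2092)
sweep = 180° − θ = 35.4824°

center=(-12.6002,1.7180) T_A=(-1.5595,-1.3750) T_B=(-5.4052,-7.2092) sweep=35.4824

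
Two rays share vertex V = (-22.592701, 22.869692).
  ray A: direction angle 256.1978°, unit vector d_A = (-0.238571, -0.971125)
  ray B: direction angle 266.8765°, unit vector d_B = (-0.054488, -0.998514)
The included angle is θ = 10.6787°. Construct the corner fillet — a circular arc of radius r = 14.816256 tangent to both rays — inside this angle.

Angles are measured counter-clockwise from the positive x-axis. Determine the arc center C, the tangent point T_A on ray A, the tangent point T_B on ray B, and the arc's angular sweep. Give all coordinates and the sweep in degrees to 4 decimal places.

center=(-46.0250,-134.6180) T_A=(-60.4135,-131.0833) T_B=(-31.2308,-135.4254) sweep=169.3213

bisector direction at 261.5371° = (-0.147168,-0.989111)
center distance |VC| = r/sin(θ/2) = 14.816256/sin(5.3393°) = 159.221417
C = V + |VC|·bis = (-46.0250,-134.6180)
T_A = V + ((C−V)·d_A)·d_A = V + 158.5306·d_A = (-60.4135,-131.0833)
T_B = V + ((C−V)·d_B)·d_B = V + 158.5306·d_B = (-31.2308,-135.4254)
sweep = 180° − θ = 169.3213°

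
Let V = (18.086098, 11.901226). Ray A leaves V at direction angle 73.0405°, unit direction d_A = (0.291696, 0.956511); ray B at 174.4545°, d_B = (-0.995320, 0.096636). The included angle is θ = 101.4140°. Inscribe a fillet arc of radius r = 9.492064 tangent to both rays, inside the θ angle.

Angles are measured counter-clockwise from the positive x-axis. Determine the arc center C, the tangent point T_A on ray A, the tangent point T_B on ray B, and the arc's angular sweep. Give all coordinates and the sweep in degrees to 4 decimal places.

bisector direction at 123.7475° = (-0.555534,0.831494)
center distance |VC| = r/sin(θ/2) = 9.492064/sin(50.7070°) = 12.264955
C = V + |VC|·bis = (11.2725,22.0995)
T_A = V + ((C−V)·d_A)·d_A = V + 7.7672·d_A = (20.3518,19.3307)
T_B = V + ((C−V)·d_B)·d_B = V + 7.7672·d_B = (10.3552,12.6518)
sweep = 180° − θ = 78.5860°

center=(11.2725,22.0995) T_A=(20.3518,19.3307) T_B=(10.3552,12.6518) sweep=78.5860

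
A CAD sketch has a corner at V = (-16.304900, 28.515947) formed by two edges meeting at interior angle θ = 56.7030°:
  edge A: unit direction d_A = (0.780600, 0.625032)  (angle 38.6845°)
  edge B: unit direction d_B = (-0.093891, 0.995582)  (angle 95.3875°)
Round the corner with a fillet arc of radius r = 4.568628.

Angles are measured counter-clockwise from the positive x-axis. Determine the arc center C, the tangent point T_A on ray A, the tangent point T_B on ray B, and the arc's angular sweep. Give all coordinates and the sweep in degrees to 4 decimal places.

center=(-12.5514,37.3741) T_A=(-9.6959,33.8079) T_B=(-17.0998,36.9452) sweep=123.2970

bisector direction at 67.0360° = (0.390153,0.920750)
center distance |VC| = r/sin(θ/2) = 4.568628/sin(28.3515°) = 9.620606
C = V + |VC|·bis = (-12.5514,37.3741)
T_A = V + ((C−V)·d_A)·d_A = V + 8.4666·d_A = (-9.6959,33.8079)
T_B = V + ((C−V)·d_B)·d_B = V + 8.4666·d_B = (-17.0998,36.9452)
sweep = 180° − θ = 123.2970°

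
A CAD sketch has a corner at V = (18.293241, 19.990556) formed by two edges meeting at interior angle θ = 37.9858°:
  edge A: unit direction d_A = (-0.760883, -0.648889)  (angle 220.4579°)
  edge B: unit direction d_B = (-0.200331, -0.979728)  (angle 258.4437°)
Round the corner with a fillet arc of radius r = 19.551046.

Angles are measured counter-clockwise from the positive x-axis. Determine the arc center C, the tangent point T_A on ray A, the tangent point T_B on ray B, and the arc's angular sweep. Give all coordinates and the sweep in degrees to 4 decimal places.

center=(-12.2409,-31.7445) T_A=(-24.9274,-16.8684) T_B=(6.9138,-35.6612) sweep=142.0142

bisector direction at 239.4508° = (-0.508278,-0.861193)
center distance |VC| = r/sin(θ/2) = 19.551046/sin(18.9929°) = 60.073704
C = V + |VC|·bis = (-12.2409,-31.7445)
T_A = V + ((C−V)·d_A)·d_A = V + 56.8032·d_A = (-24.9274,-16.8684)
T_B = V + ((C−V)·d_B)·d_B = V + 56.8032·d_B = (6.9138,-35.6612)
sweep = 180° − θ = 142.0142°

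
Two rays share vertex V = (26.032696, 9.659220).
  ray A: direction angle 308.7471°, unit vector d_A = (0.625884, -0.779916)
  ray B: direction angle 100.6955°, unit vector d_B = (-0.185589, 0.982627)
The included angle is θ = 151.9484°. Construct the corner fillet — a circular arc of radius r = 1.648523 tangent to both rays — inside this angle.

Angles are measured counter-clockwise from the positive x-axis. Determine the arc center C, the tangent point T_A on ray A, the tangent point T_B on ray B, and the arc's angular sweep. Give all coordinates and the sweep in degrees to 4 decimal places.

bisector direction at 24.7213° = (0.908353,0.418205)
center distance |VC| = r/sin(θ/2) = 1.648523/sin(75.9742°) = 1.699181
C = V + |VC|·bis = (27.5762,10.3698)
T_A = V + ((C−V)·d_A)·d_A = V + 0.4118·d_A = (26.2904,9.3380)
T_B = V + ((C−V)·d_B)·d_B = V + 0.4118·d_B = (25.9563,10.0639)
sweep = 180° − θ = 28.0516°

center=(27.5762,10.3698) T_A=(26.2904,9.3380) T_B=(25.9563,10.0639) sweep=28.0516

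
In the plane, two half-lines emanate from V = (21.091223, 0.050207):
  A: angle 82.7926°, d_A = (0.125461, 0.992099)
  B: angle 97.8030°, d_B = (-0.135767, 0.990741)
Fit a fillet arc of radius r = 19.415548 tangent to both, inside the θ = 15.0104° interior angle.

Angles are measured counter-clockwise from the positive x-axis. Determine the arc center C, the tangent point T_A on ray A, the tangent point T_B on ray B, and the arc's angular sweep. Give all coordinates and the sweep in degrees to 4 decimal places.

bisector direction at 90.2978° = (-0.005198,0.999986)
center distance |VC| = r/sin(θ/2) = 19.415548/sin(7.5052°) = 148.645820
C = V + |VC|·bis = (20.3186,148.6940)
T_A = V + ((C−V)·d_A)·d_A = V + 147.3724·d_A = (39.5808,146.2581)
T_B = V + ((C−V)·d_B)·d_B = V + 147.3724·d_B = (1.0829,146.0580)
sweep = 180° − θ = 164.9896°

center=(20.3186,148.6940) T_A=(39.5808,146.2581) T_B=(1.0829,146.0580) sweep=164.9896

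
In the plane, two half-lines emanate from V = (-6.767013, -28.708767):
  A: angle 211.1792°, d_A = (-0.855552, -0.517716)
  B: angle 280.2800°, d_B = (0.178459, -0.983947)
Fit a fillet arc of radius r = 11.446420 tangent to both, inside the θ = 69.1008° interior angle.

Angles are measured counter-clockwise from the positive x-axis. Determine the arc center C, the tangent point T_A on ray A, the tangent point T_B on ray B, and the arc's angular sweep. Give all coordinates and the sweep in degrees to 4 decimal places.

center=(-15.0631,-47.1079) T_A=(-20.9891,-37.3149) T_B=(-3.8004,-45.0652) sweep=110.8992

bisector direction at 245.7296° = (-0.411043,-0.911616)
center distance |VC| = r/sin(θ/2) = 11.446420/sin(34.5504°) = 20.183028
C = V + |VC|·bis = (-15.0631,-47.1079)
T_A = V + ((C−V)·d_A)·d_A = V + 16.6233·d_A = (-20.9891,-37.3149)
T_B = V + ((C−V)·d_B)·d_B = V + 16.6233·d_B = (-3.8004,-45.0652)
sweep = 180° − θ = 110.8992°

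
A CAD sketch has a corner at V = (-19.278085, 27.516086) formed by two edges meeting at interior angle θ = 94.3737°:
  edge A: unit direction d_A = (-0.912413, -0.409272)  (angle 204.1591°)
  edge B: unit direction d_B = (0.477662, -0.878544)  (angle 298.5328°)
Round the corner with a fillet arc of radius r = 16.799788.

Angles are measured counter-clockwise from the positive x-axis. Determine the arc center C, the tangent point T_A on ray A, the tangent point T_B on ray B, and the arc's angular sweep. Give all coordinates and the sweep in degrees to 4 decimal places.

bisector direction at 251.3460° = (-0.319853,-0.947467)
center distance |VC| = r/sin(θ/2) = 16.799788/sin(47.1868°) = 22.901289
C = V + |VC|·bis = (-26.6031,5.8179)
T_A = V + ((C−V)·d_A)·d_A = V + 15.5639·d_A = (-33.4788,21.1462)
T_B = V + ((C−V)·d_B)·d_B = V + 15.5639·d_B = (-11.8438,13.8425)
sweep = 180° − θ = 85.6263°

center=(-26.6031,5.8179) T_A=(-33.4788,21.1462) T_B=(-11.8438,13.8425) sweep=85.6263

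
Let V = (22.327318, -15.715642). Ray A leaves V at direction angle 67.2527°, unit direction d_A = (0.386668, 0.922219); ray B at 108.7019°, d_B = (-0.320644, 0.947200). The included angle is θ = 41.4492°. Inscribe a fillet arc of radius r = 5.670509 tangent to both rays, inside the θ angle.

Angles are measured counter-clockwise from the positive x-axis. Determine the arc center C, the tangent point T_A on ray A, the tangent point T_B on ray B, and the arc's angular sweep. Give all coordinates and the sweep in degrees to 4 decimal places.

bisector direction at 87.9773° = (0.035295,0.999377)
center distance |VC| = r/sin(θ/2) = 5.670509/sin(20.7246°) = 16.023980
C = V + |VC|·bis = (22.8929,0.2984)
T_A = V + ((C−V)·d_A)·d_A = V + 14.9871·d_A = (28.1223,-1.8942)
T_B = V + ((C−V)·d_B)·d_B = V + 14.9871·d_B = (17.5218,-1.5199)
sweep = 180° − θ = 138.5508°

center=(22.8929,0.2984) T_A=(28.1223,-1.8942) T_B=(17.5218,-1.5199) sweep=138.5508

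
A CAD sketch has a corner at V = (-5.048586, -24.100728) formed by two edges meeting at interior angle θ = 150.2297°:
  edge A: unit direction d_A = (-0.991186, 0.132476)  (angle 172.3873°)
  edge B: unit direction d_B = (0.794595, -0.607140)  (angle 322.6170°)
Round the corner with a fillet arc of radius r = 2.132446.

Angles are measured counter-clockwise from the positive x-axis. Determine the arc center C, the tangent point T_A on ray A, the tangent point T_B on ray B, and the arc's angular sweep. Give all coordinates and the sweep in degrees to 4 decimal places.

center=(-5.8929,-26.1393) T_A=(-5.6104,-24.0256) T_B=(-4.5982,-24.4449) sweep=29.7703

bisector direction at 247.5022° = (-0.382649,-0.923894)
center distance |VC| = r/sin(θ/2) = 2.132446/sin(75.1149°) = 2.206490
C = V + |VC|·bis = (-5.8929,-26.1393)
T_A = V + ((C−V)·d_A)·d_A = V + 0.5668·d_A = (-5.6104,-24.0256)
T_B = V + ((C−V)·d_B)·d_B = V + 0.5668·d_B = (-4.5982,-24.4449)
sweep = 180° − θ = 29.7703°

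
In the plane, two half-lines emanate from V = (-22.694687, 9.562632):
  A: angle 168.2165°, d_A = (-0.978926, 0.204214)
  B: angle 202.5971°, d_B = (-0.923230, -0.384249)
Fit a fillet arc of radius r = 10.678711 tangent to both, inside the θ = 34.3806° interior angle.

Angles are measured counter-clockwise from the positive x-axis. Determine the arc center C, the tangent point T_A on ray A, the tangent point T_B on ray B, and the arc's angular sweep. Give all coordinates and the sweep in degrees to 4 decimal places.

center=(-58.6660,6.1580) T_A=(-56.4853,16.6117) T_B=(-54.5628,-3.7009) sweep=145.6194

bisector direction at 185.4068° = (-0.995551,-0.094226)
center distance |VC| = r/sin(θ/2) = 10.678711/sin(17.1903°) = 36.132106
C = V + |VC|·bis = (-58.6660,6.1580)
T_A = V + ((C−V)·d_A)·d_A = V + 34.5180·d_A = (-56.4853,16.6117)
T_B = V + ((C−V)·d_B)·d_B = V + 34.5180·d_B = (-54.5628,-3.7009)
sweep = 180° − θ = 145.6194°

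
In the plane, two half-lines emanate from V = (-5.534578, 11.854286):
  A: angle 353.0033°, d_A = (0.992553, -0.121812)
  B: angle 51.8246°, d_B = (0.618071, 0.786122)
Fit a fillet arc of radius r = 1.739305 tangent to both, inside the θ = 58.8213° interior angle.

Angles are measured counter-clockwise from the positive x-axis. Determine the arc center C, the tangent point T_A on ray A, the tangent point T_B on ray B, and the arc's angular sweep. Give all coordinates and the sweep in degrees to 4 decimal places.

bisector direction at 22.4140° = (0.924453,0.381295)
center distance |VC| = r/sin(θ/2) = 1.739305/sin(29.4107°) = 3.541899
C = V + |VC|·bis = (-2.2603,13.2048)
T_A = V + ((C−V)·d_A)·d_A = V + 3.0854·d_A = (-2.4721,11.4784)
T_B = V + ((C−V)·d_B)·d_B = V + 3.0854·d_B = (-3.6276,14.2798)
sweep = 180° − θ = 121.1787°

center=(-2.2603,13.2048) T_A=(-2.4721,11.4784) T_B=(-3.6276,14.2798) sweep=121.1787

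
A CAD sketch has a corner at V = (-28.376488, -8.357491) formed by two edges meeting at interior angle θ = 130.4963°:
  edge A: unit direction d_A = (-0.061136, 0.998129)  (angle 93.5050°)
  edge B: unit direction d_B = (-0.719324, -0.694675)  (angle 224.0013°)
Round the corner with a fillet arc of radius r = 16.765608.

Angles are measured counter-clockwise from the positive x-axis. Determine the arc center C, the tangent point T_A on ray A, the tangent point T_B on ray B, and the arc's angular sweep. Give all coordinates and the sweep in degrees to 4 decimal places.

bisector direction at 158.7531° = (-0.932028,0.362387)
center distance |VC| = r/sin(θ/2) = 16.765608/sin(65.2481°) = 18.461690
C = V + |VC|·bis = (-45.5833,-1.6672)
T_A = V + ((C−V)·d_A)·d_A = V + 7.7297·d_A = (-28.8490,-0.6422)
T_B = V + ((C−V)·d_B)·d_B = V + 7.7297·d_B = (-33.9367,-13.7271)
sweep = 180° − θ = 49.5037°

center=(-45.5833,-1.6672) T_A=(-28.8490,-0.6422) T_B=(-33.9367,-13.7271) sweep=49.5037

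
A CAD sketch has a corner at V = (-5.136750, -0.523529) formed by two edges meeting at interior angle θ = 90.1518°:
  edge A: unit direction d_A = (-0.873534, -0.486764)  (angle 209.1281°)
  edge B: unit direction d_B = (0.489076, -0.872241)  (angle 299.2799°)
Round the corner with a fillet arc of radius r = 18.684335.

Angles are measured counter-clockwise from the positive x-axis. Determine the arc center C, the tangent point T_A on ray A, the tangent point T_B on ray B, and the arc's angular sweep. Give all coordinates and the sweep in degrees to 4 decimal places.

bisector direction at 254.2040° = (-0.272213,-0.962237)
center distance |VC| = r/sin(θ/2) = 18.684335/sin(45.0759°) = 26.388706
C = V + |VC|·bis = (-12.3201,-25.9157)
T_A = V + ((C−V)·d_A)·d_A = V + 18.6349·d_A = (-21.4150,-9.5943)
T_B = V + ((C−V)·d_B)·d_B = V + 18.6349·d_B = (3.9771,-16.7776)
sweep = 180° − θ = 89.8482°

center=(-12.3201,-25.9157) T_A=(-21.4150,-9.5943) T_B=(3.9771,-16.7776) sweep=89.8482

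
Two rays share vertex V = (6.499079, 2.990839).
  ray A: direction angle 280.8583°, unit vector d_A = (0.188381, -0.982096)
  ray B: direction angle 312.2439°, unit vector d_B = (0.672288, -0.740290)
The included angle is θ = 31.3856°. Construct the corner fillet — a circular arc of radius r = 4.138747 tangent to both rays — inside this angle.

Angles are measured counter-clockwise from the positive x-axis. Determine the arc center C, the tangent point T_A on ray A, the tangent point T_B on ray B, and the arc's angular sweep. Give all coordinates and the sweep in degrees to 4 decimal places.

center=(13.3388,-10.6969) T_A=(9.2741,-11.4766) T_B=(16.4027,-7.9145) sweep=148.6144

bisector direction at 296.5511° = (0.446996,-0.894536)
center distance |VC| = r/sin(θ/2) = 4.138747/sin(15.6928°) = 15.301520
C = V + |VC|·bis = (13.3388,-10.6969)
T_A = V + ((C−V)·d_A)·d_A = V + 14.7312·d_A = (9.2741,-11.4766)
T_B = V + ((C−V)·d_B)·d_B = V + 14.7312·d_B = (16.4027,-7.9145)
sweep = 180° − θ = 148.6144°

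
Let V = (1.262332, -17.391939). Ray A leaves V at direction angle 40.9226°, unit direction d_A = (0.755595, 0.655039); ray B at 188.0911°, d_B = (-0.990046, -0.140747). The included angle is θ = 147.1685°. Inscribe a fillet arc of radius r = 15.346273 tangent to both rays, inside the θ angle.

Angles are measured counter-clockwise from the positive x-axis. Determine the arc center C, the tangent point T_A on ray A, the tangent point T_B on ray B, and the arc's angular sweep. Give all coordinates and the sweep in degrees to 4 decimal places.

center=(-5.3738,-2.8348) T_A=(4.6786,-14.4304) T_B=(-3.2139,-18.0283) sweep=32.8315

bisector direction at 114.5069° = (-0.414802,0.909912)
center distance |VC| = r/sin(θ/2) = 15.346273/sin(73.5842°) = 15.998428
C = V + |VC|·bis = (-5.3738,-2.8348)
T_A = V + ((C−V)·d_A)·d_A = V + 4.5212·d_A = (4.6786,-14.4304)
T_B = V + ((C−V)·d_B)·d_B = V + 4.5212·d_B = (-3.2139,-18.0283)
sweep = 180° − θ = 32.8315°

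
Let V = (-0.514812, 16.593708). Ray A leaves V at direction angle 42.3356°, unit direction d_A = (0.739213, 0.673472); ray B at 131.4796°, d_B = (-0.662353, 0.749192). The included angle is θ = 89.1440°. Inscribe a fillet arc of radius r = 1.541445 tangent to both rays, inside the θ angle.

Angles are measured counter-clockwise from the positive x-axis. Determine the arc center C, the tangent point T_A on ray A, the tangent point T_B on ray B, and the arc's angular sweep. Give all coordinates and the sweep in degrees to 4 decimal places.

bisector direction at 86.9076° = (0.053946,0.998544)
center distance |VC| = r/sin(θ/2) = 1.541445/sin(44.5720°) = 2.196401
C = V + |VC|·bis = (-0.3963,18.7869)
T_A = V + ((C−V)·d_A)·d_A = V + 1.5646·d_A = (0.6418,17.6475)
T_B = V + ((C−V)·d_B)·d_B = V + 1.5646·d_B = (-1.5512,17.7659)
sweep = 180° − θ = 90.8560°

center=(-0.3963,18.7869) T_A=(0.6418,17.6475) T_B=(-1.5512,17.7659) sweep=90.8560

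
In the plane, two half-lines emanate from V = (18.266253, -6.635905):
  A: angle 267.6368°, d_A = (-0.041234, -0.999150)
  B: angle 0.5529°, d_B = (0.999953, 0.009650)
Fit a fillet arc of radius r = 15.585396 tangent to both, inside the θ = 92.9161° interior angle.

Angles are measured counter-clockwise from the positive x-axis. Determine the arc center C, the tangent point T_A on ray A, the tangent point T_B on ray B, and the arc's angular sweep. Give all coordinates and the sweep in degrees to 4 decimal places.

center=(33.2276,-22.0776) T_A=(17.6555,-21.4350) T_B=(33.0773,-6.4930) sweep=87.0839

bisector direction at 314.0949° = (0.695848,-0.718189)
center distance |VC| = r/sin(θ/2) = 15.585396/sin(46.4581°) = 21.500948
C = V + |VC|·bis = (33.2276,-22.0776)
T_A = V + ((C−V)·d_A)·d_A = V + 14.8117·d_A = (17.6555,-21.4350)
T_B = V + ((C−V)·d_B)·d_B = V + 14.8117·d_B = (33.0773,-6.4930)
sweep = 180° − θ = 87.0839°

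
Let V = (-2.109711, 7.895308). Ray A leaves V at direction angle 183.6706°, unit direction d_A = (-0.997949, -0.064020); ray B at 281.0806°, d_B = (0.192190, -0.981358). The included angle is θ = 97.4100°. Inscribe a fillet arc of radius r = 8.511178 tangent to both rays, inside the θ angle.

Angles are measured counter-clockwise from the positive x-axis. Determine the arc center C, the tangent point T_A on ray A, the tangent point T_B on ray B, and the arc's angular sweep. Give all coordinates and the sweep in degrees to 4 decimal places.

bisector direction at 232.3756° = (-0.610483,-0.792030)
center distance |VC| = r/sin(θ/2) = 8.511178/sin(48.7050°) = 11.328273
C = V + |VC|·bis = (-9.0254,-1.0770)
T_A = V + ((C−V)·d_A)·d_A = V + 7.4759·d_A = (-9.5703,7.4167)
T_B = V + ((C−V)·d_B)·d_B = V + 7.4759·d_B = (-0.6729,0.5587)
sweep = 180° − θ = 82.5900°

center=(-9.0254,-1.0770) T_A=(-9.5703,7.4167) T_B=(-0.6729,0.5587) sweep=82.5900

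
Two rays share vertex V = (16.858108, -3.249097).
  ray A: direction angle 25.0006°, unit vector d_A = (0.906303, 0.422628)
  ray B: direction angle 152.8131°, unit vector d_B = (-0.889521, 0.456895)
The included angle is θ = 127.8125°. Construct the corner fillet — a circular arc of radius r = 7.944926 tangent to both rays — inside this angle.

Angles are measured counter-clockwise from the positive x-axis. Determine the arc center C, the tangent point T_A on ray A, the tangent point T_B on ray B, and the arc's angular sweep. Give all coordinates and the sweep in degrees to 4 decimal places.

center=(17.0269,5.5959) T_A=(20.3846,-1.6046) T_B=(13.3969,-1.4713) sweep=52.1875

bisector direction at 88.9069° = (0.019078,0.999818)
center distance |VC| = r/sin(θ/2) = 7.944926/sin(63.9062°) = 8.846612
C = V + |VC|·bis = (17.0269,5.5959)
T_A = V + ((C−V)·d_A)·d_A = V + 3.8911·d_A = (20.3846,-1.6046)
T_B = V + ((C−V)·d_B)·d_B = V + 3.8911·d_B = (13.3969,-1.4713)
sweep = 180° − θ = 52.1875°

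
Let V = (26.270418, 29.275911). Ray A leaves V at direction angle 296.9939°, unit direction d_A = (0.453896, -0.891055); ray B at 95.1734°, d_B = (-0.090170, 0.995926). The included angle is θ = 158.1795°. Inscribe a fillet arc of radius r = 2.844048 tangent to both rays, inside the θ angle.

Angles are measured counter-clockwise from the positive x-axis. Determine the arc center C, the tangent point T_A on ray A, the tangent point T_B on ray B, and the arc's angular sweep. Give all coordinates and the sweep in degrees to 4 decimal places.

bisector direction at 16.0836° = (0.960858,0.277040)
center distance |VC| = r/sin(θ/2) = 2.844048/sin(79.0897°) = 2.896401
C = V + |VC|·bis = (29.0534,30.0783)
T_A = V + ((C−V)·d_A)·d_A = V + 0.5482·d_A = (26.5192,28.7874)
T_B = V + ((C−V)·d_B)·d_B = V + 0.5482·d_B = (26.2210,29.8219)
sweep = 180° − θ = 21.8205°

center=(29.0534,30.0783) T_A=(26.5192,28.7874) T_B=(26.2210,29.8219) sweep=21.8205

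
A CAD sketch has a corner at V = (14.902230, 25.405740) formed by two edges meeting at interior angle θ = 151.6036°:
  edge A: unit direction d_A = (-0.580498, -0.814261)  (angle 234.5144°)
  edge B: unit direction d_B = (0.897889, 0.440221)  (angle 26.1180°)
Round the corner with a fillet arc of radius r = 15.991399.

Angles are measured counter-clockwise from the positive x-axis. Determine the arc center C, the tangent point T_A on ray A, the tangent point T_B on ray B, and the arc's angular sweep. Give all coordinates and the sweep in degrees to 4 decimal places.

bisector direction at 310.3162° = (0.647005,-0.762485)
center distance |VC| = r/sin(θ/2) = 15.991399/sin(75.8018°) = 16.495279
C = V + |VC|·bis = (25.5748,12.8283)
T_A = V + ((C−V)·d_A)·d_A = V + 4.0459·d_A = (12.5536,22.1113)
T_B = V + ((C−V)·d_B)·d_B = V + 4.0459·d_B = (18.5350,27.1868)
sweep = 180° − θ = 28.3964°

center=(25.5748,12.8283) T_A=(12.5536,22.1113) T_B=(18.5350,27.1868) sweep=28.3964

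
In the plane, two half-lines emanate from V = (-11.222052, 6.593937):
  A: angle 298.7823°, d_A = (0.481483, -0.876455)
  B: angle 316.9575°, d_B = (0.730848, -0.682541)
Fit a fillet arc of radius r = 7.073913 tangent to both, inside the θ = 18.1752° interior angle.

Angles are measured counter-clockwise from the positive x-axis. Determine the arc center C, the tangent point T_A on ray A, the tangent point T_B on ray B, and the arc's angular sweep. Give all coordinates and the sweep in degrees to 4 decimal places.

bisector direction at 307.8699° = (0.613871,-0.789407)
center distance |VC| = r/sin(θ/2) = 7.073913/sin(9.0876°) = 44.787371
C = V + |VC|·bis = (16.2716,-28.7615)
T_A = V + ((C−V)·d_A)·d_A = V + 44.2252·d_A = (10.0716,-32.1675)
T_B = V + ((C−V)·d_B)·d_B = V + 44.2252·d_B = (21.0998,-23.5916)
sweep = 180° − θ = 161.8248°

center=(16.2716,-28.7615) T_A=(10.0716,-32.1675) T_B=(21.0998,-23.5916) sweep=161.8248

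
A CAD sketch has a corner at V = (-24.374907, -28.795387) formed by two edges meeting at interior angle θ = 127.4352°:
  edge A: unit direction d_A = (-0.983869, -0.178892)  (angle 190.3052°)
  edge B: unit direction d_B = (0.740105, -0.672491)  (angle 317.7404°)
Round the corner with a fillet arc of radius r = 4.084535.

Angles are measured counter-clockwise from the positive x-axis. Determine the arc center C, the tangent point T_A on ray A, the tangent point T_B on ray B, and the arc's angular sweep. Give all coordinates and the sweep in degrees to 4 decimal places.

bisector direction at 254.0228° = (-0.275255,-0.961371)
center distance |VC| = r/sin(θ/2) = 4.084535/sin(63.7176°) = 4.555468
C = V + |VC|·bis = (-25.6288,-33.1749)
T_A = V + ((C−V)·d_A)·d_A = V + 2.0171·d_A = (-26.3595,-29.1562)
T_B = V + ((C−V)·d_B)·d_B = V + 2.0171·d_B = (-22.8820,-30.1519)
sweep = 180° − θ = 52.5648°

center=(-25.6288,-33.1749) T_A=(-26.3595,-29.1562) T_B=(-22.8820,-30.1519) sweep=52.5648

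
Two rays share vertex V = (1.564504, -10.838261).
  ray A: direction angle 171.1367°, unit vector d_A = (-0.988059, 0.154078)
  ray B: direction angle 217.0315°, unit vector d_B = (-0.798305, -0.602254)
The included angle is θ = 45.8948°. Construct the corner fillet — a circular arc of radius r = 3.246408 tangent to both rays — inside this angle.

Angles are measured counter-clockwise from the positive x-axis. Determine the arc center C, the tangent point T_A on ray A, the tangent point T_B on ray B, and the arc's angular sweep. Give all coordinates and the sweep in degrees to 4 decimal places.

center=(-6.5118,-12.8645) T_A=(-6.0116,-9.6569) T_B=(-4.5566,-15.4561) sweep=134.1052

bisector direction at 194.0841° = (-0.969940,-0.243346)
center distance |VC| = r/sin(θ/2) = 3.246408/sin(22.9474°) = 8.326559
C = V + |VC|·bis = (-6.5118,-12.8645)
T_A = V + ((C−V)·d_A)·d_A = V + 7.6676·d_A = (-6.0116,-9.6569)
T_B = V + ((C−V)·d_B)·d_B = V + 7.6676·d_B = (-4.5566,-15.4561)
sweep = 180° − θ = 134.1052°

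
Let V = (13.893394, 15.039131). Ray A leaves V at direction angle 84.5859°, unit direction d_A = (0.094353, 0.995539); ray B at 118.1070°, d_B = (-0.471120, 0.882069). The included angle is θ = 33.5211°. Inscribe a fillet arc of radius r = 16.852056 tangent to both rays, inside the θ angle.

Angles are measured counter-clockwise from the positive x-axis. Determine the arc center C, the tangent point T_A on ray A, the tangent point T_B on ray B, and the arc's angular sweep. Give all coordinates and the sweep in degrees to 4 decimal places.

center=(2.3961,72.3355) T_A=(19.1730,70.7454) T_B=(-12.4685,64.3961) sweep=146.4789

bisector direction at 101.3465° = (-0.196741,0.980455)
center distance |VC| = r/sin(θ/2) = 16.852056/sin(16.7605°) = 58.438482
C = V + |VC|·bis = (2.3961,72.3355)
T_A = V + ((C−V)·d_A)·d_A = V + 55.9559·d_A = (19.1730,70.7454)
T_B = V + ((C−V)·d_B)·d_B = V + 55.9559·d_B = (-12.4685,64.3961)
sweep = 180° − θ = 146.4789°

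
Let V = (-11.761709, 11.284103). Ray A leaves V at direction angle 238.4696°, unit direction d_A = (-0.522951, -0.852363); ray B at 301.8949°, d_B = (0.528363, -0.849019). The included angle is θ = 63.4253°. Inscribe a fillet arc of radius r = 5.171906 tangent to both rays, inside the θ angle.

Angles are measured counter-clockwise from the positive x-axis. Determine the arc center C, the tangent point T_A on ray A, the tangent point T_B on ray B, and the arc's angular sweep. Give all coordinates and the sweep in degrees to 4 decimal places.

bisector direction at 270.1823° = (0.003181,-0.999995)
center distance |VC| = r/sin(θ/2) = 5.171906/sin(31.7127°) = 9.838890
C = V + |VC|·bis = (-11.7304,1.4453)
T_A = V + ((C−V)·d_A)·d_A = V + 8.3699·d_A = (-16.1388,4.1499)
T_B = V + ((C−V)·d_B)·d_B = V + 8.3699·d_B = (-7.3394,4.1779)
sweep = 180° − θ = 116.5747°

center=(-11.7304,1.4453) T_A=(-16.1388,4.1499) T_B=(-7.3394,4.1779) sweep=116.5747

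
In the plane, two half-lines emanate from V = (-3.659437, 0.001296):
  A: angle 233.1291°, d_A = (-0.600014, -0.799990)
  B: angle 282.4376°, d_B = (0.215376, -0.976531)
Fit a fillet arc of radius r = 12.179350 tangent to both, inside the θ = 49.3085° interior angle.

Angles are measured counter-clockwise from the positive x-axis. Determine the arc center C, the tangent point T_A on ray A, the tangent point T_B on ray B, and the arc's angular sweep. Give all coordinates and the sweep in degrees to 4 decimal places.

bisector direction at 257.7833° = (-0.211609,-0.977354)
center distance |VC| = r/sin(θ/2) = 12.179350/sin(24.6543°) = 29.197166
C = V + |VC|·bis = (-9.8378,-28.5347)
T_A = V + ((C−V)·d_A)·d_A = V + 26.5356·d_A = (-19.5812,-21.2269)
T_B = V + ((C−V)·d_B)·d_B = V + 26.5356·d_B = (2.0557,-25.9115)
sweep = 180° − θ = 130.6915°

center=(-9.8378,-28.5347) T_A=(-19.5812,-21.2269) T_B=(2.0557,-25.9115) sweep=130.6915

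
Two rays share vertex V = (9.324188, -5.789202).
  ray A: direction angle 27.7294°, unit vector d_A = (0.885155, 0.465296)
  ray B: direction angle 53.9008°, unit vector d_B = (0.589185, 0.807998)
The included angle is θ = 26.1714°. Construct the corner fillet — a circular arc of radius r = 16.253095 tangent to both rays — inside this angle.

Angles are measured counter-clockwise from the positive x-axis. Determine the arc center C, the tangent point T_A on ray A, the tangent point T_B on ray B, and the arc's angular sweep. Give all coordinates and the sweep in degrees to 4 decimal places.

bisector direction at 40.8151° = (0.756823,0.653620)
center distance |VC| = r/sin(θ/2) = 16.253095/sin(13.0857°) = 71.786685
C = V + |VC|·bis = (63.6540,41.1320)
T_A = V + ((C−V)·d_A)·d_A = V + 69.9226·d_A = (71.2165,26.7455)
T_B = V + ((C−V)·d_B)·d_B = V + 69.9226·d_B = (50.5215,50.7081)
sweep = 180° − θ = 153.8286°

center=(63.6540,41.1320) T_A=(71.2165,26.7455) T_B=(50.5215,50.7081) sweep=153.8286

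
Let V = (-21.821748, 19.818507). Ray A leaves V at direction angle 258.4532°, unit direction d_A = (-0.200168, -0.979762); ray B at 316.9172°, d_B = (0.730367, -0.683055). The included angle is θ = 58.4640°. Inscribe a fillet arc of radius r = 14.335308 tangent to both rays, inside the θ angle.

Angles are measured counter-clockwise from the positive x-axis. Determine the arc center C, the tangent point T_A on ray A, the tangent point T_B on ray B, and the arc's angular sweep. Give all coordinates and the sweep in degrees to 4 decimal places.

center=(-12.9042,-8.1489) T_A=(-26.9493,-5.2795) T_B=(-3.1124,2.3211) sweep=121.5360

bisector direction at 287.6852° = (0.303787,-0.952740)
center distance |VC| = r/sin(θ/2) = 14.335308/sin(29.2320°) = 29.354751
C = V + |VC|·bis = (-12.9042,-8.1489)
T_A = V + ((C−V)·d_A)·d_A = V + 25.6164·d_A = (-26.9493,-5.2795)
T_B = V + ((C−V)·d_B)·d_B = V + 25.6164·d_B = (-3.1124,2.3211)
sweep = 180° − θ = 121.5360°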